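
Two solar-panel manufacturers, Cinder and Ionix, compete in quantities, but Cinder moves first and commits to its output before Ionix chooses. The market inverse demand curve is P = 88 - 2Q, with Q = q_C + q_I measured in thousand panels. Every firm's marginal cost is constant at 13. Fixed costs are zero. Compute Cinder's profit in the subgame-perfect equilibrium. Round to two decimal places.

Solve by backward induction. Given q_C, the follower Ionix maximises π_I = (88 - 2q_C - 2q_I)q_I - 13q_I.
Follower FOC: 75 - 2q_C - 4q_I = 0, so q_I(q_C) = (75 - 2q_C)/4.
Cinder substitutes q_I(q_C) into its own profit: π_C = q_C(88 - 2q_C - (75 - 2q_C)/2) - 13q_C = (101/2 - q_C)q_C - 13q_C.
Maximising: ∂π_C/∂q_C = 75/2 - 2q_C = 0, giving q_C = 75/4.
Then q_I = (75 - 2·(75/4))/4 = 75/8.
Price P = 88 - 2·(225/8) = 127/4.
Cinder's profit: (127/4 - 13)·(75/4) = 351.5625.

351.56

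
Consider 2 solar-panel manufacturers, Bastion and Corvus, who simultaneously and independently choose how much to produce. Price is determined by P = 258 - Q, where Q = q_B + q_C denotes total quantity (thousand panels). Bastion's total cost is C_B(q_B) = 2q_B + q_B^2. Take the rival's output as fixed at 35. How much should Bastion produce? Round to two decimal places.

With the rival's output fixed at 35, Bastion's profit is π_B = (258 - 35 - q_B)q_B - (2q_B + q_B²) = (223 - q_B)q_B - (2q_B + q_B²).
∂π_B/∂q_B = 221 - 4q_B = 0, so q_B = 221/4.

55.25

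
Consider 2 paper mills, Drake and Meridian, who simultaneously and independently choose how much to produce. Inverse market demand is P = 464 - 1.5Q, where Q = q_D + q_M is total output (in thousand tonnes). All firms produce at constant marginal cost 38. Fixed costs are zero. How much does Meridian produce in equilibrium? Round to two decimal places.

94.67

A representative firm's profit is π_i = q_i(464 - 1.5Q) - 38q_i.
Setting ∂π_i/∂q_i = 0 with rivals' quantities fixed: 426 - 3q_i - (3/2)q_j = 0.
By symmetry each firm produces the same amount; substituting q_j = q_i yields q_i = 426/(9/2) = 284/3.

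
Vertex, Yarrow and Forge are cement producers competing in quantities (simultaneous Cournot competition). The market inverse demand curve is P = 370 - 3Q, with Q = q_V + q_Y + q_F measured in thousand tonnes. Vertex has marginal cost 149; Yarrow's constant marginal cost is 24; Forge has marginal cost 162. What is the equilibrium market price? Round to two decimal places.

Vertex's profit: π_V = (370 - 3Q)q_V - (149q_V). Setting ∂π_V/∂q_V = 0: 221 - 6q_V - 3(q_Y + q_F) = 0.
Yarrow's profit: π_Y = (370 - 3Q)q_Y - (24q_Y). Setting ∂π_Y/∂q_Y = 0: 346 - 6q_Y - 3(q_V + q_F) = 0.
Forge's first-order condition: 208 - 6q_F - 3(q_V + q_Y) = 0.
Adding the 3 conditions: 775 − 6Q − 6Q = 0, i.e. Q = 775/12.
Back-substituting: q_V = (221 − 775/4)/3 = 109/12, q_Y = (346 − 775/4)/3 = 203/4, q_F = (208 − 775/4)/3 = 19/4.
Total output Q = 775/12, so price P = 370 - 3·(775/12) = 705/4.

176.25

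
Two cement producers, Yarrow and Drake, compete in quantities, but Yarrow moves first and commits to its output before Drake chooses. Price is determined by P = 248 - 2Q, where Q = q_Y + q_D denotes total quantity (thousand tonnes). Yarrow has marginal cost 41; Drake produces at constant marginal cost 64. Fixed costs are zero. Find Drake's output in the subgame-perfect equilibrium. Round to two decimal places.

17.25

Solve by backward induction. Given q_Y, the follower Drake maximises π_D = (248 - 2q_Y - 2q_D)q_D - 64q_D.
Follower FOC: 184 - 2q_Y - 4q_D = 0, so q_D(q_Y) = (184 - 2q_Y)/4.
Yarrow substitutes q_D(q_Y) into its own profit: π_Y = q_Y(248 - 2q_Y - (184 - 2q_Y)/2) - 41q_Y = (156 - q_Y)q_Y - 41q_Y.
Leader FOC: 115 - 2q_Y = 0, so q_Y = 115/2.
Then q_D = (184 - 2·(115/2))/4 = 69/4.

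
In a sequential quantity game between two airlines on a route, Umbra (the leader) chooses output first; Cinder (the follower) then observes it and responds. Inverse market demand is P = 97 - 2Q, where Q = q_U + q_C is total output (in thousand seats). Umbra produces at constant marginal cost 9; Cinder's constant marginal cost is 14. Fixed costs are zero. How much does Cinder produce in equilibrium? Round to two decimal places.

The follower Cinder best-responds to any q_U: π_C = (97 - 2Q)q_C - 14q_C.
Follower FOC: 83 - 2q_U - 4q_C = 0, so q_C(q_U) = (83 - 2q_U)/4.
The leader anticipates this reaction. Substituting into P = 97 - 2Q gives P = 111/2 - q_U, so π_U = (111/2 - q_U)q_U - 9q_U.
Maximising: ∂π_U/∂q_U = 93/2 - 2q_U = 0, giving q_U = 93/4.
Then q_C = (83 - 2·(93/4))/4 = 73/8.

9.13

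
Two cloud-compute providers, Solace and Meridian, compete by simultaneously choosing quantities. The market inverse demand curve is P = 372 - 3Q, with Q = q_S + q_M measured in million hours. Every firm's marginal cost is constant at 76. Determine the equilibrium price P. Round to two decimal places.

Each firm earns π_i = (372 - 3Q)q_i - 76q_i.
First-order condition (treating rivals' output as given): 296 - 6q_i - 3q_j = 0.
With identical firms every q_j equals q_i, so q_j = q_i and 296 = 9q_i, giving q_i = 296/9.
Total output Q = 592/9, so price P = 372 - 3·(592/9) = 524/3.

174.67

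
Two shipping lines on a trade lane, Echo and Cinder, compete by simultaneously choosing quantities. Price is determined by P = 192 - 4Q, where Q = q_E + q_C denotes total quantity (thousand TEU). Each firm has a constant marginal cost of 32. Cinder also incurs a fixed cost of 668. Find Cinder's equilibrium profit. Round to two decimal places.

Each firm earns π_i = (192 - 4Q)q_i - 32q_i.
Setting ∂π_i/∂q_i = 0 with rivals' quantities fixed: 160 - 8q_i - 4q_j = 0.
By symmetry each firm produces the same amount; substituting q_j = q_i yields q_i = 160/12 = 40/3.
Price P = 192 - 4·(80/3) = 256/3.
Cinder's profit: (256/3 - 32)·(40/3) - 668 = 388/9.

43.11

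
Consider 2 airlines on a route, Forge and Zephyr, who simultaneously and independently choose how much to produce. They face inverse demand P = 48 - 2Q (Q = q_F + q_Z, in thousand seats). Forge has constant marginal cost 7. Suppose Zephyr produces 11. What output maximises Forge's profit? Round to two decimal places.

With the rival's output fixed at 11, Forge's profit is π_F = (48 - 2·11 - 2q_F)q_F - (7q_F) = (26 - 2q_F)q_F - (7q_F).
∂π_F/∂q_F = 19 - 4q_F = 0, so q_F = 19/4.

4.75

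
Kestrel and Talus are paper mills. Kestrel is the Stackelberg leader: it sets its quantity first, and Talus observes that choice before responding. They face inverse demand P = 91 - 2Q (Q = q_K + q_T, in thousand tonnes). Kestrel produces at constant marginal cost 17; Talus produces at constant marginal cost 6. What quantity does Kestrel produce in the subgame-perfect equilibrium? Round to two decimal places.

The follower Talus best-responds to any q_K: π_T = (91 - 2Q)q_T - 6q_T.
∂π_T/∂q_T = 85 - 2q_K - 4q_T = 0 gives the reaction function q_T = (85 - 2q_K)/4.
The leader anticipates this reaction. Substituting into P = 91 - 2Q gives P = 97/2 - q_K, so π_K = (97/2 - q_K)q_K - 17q_K.
Leader FOC: 63/2 - 2q_K = 0, so q_K = 63/4.
Then q_T = (85 - 2·(63/4))/4 = 107/8.

15.75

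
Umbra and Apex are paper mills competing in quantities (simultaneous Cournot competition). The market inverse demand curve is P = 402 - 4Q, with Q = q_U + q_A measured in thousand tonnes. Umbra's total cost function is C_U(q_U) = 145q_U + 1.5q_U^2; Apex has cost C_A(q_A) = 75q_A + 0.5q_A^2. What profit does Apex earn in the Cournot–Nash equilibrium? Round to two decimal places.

4311.06

Umbra's profit: π_U = (402 - 4Q)q_U - (145q_U + (3/2)q_U²). Setting ∂π_U/∂q_U = 0: 257 - 11q_U - 4(q_A) = 0.
Apex's first-order condition: 327 - 9q_A - 4(q_U) = 0.
Rearranging gives the reaction functions q_U = (257 - 4q_A)/11 and q_A = (327 - 4q_U)/9.
Substituting one into the other gives q_U = 1005/83 and q_A = 30.9518.
Price P = 402 - 4·43.0602 = 229.7590.
Apex's profit: 229.7590·30.9518 - 75·30.9518 - (1/2)·30.9518² = 4311.0647.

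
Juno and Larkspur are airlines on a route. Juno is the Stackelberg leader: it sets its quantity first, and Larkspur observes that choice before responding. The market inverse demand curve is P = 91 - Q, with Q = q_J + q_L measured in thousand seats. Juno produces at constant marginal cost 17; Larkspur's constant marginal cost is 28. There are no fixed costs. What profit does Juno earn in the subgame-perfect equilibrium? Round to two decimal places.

Solve by backward induction. Given q_J, the follower Larkspur maximises π_L = (91 - q_J - q_L)q_L - 28q_L.
Setting the follower's marginal profit to zero, 63 - q_J - 2q_L = 0, i.e. q_L = (63 - q_J)/2.
The leader anticipates this reaction. Substituting into P = 91 - Q gives P = 119/2 - (1/2)q_J, so π_J = (119/2 - (1/2)q_J)q_J - 17q_J.
Maximising: ∂π_J/∂q_J = 85/2 - q_J = 0, giving q_J = 85/2.
Then q_L = (63 - 85/2)/2 = 41/4.
Price P = 91 - 211/4 = 153/4.
Juno's profit: (153/4 - 17)·(85/2) = 903.1250.

903.13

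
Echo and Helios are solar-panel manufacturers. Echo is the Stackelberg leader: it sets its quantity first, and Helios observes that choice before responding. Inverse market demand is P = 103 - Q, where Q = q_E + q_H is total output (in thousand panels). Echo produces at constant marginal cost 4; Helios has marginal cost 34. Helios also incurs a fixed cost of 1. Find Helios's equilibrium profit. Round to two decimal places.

The follower Helios best-responds to any q_E: π_H = (103 - Q)q_H - 34q_H.
Follower FOC: 69 - q_E - 2q_H = 0, so q_H(q_E) = (69 - q_E)/2.
Echo substitutes q_H(q_E) into its own profit: π_E = q_E(103 - q_E - (69 - q_E)/2) - 4q_E = (137/2 - (1/2)q_E)q_E - 4q_E.
Leader FOC: 129/2 - q_E = 0, so q_E = 129/2.
Then q_H = (69 - 129/2)/2 = 9/4.
Price P = 103 - 267/4 = 145/4.
Helios's profit: (145/4 - 34)·(9/4) - 1 = 65/16.

4.06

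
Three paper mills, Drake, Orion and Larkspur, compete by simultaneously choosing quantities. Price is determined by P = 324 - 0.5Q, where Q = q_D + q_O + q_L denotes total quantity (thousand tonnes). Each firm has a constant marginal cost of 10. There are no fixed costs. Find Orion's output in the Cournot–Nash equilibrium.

Each firm earns π_i = (324 - 0.5Q)q_i - 10q_i.
Setting ∂π_i/∂q_i = 0 with rivals' quantities fixed: 314 - q_i - (1/2)·Σ_{j≠i} q_j = 0.
By symmetry each firm produces the same amount; substituting Σ_{j≠i} q_j = 2q_i yields q_i = 314/2 = 157.

157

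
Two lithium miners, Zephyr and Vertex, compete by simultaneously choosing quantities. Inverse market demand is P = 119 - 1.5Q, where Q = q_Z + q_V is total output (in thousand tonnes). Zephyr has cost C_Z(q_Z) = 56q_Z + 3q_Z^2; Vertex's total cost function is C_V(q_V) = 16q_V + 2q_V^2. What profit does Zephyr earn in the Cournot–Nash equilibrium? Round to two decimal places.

Zephyr's profit: π_Z = (119 - 1.5Q)q_Z - (56q_Z + 3q_Z²). Setting ∂π_Z/∂q_Z = 0: 63 - 9q_Z - (3/2)(q_V) = 0.
Vertex's first-order condition: 103 - 7q_V - (3/2)(q_Z) = 0.
Best responses: q_Z = (63 - (3/2)q_V)/9, q_V = (103 - (3/2)q_Z)/7.
Substituting one into the other gives q_Z = 382/81 and q_V = 370/27.
Price P = 119 - (3/2)·(1492/81) = 91.3704.
Zephyr's profit: 91.3704·(382/81) - 56·(382/81) - 3(382/81)² = 100.0850.

100.09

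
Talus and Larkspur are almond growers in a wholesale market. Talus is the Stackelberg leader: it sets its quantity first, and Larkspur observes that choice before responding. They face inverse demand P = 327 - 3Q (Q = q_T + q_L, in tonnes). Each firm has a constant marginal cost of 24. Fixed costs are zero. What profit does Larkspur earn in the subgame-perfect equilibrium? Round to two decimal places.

1912.69

The follower Larkspur best-responds to any q_T: π_L = (327 - 3Q)q_L - 24q_L.
∂π_L/∂q_L = 303 - 3q_T - 6q_L = 0 gives the reaction function q_L = (303 - 3q_T)/6.
The leader anticipates this reaction. Substituting into P = 327 - 3Q gives P = 351/2 - (3/2)q_T, so π_T = (351/2 - (3/2)q_T)q_T - 24q_T.
Maximising: ∂π_T/∂q_T = 303/2 - 3q_T = 0, giving q_T = 101/2.
Then q_L = (303 - 3·(101/2))/6 = 101/4.
Price P = 327 - 3·(303/4) = 399/4.
Larkspur's profit: (399/4 - 24)·(101/4) = 1912.6875.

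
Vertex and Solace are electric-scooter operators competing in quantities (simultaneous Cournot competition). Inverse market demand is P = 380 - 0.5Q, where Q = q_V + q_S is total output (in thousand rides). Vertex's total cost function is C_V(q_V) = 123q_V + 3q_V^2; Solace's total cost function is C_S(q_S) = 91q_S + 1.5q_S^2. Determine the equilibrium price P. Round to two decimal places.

Vertex's profit: π_V = (380 - 0.5Q)q_V - (123q_V + 3q_V²). Setting ∂π_V/∂q_V = 0: 257 - 7q_V - (1/2)(q_S) = 0.
Solace's first-order condition: 289 - 4q_S - (1/2)(q_V) = 0.
Rearranging gives the reaction functions q_V = (257 - (1/2)q_S)/7 and q_S = (289 - (1/2)q_V)/4.
Solving the pair: q_V = 1178/37, q_S = 68.2703.
Total output Q = 100.1081, so price P = 380 - (1/2)·100.1081 = 329.9459.

329.95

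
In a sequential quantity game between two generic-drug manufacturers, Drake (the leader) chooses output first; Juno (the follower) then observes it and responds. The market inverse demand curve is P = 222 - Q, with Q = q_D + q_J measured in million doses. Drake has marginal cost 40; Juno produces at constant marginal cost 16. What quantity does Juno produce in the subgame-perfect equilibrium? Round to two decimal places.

63.50

The follower Juno best-responds to any q_D: π_J = (222 - Q)q_J - 16q_J.
∂π_J/∂q_J = 206 - q_D - 2q_J = 0 gives the reaction function q_J = (206 - q_D)/2.
The leader anticipates this reaction. Substituting into P = 222 - Q gives P = 119 - (1/2)q_D, so π_D = (119 - (1/2)q_D)q_D - 40q_D.
The leader's first-order condition 79 - q_D = 0 yields q_D = 79.
Then q_J = (206 - 79)/2 = 127/2.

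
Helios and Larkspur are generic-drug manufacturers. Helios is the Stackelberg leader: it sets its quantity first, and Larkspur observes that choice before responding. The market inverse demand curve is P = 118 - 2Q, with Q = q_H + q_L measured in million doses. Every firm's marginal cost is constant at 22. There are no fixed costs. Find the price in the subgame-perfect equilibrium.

46

Solve by backward induction. Given q_H, the follower Larkspur maximises π_L = (118 - 2q_H - 2q_L)q_L - 22q_L.
∂π_L/∂q_L = 96 - 2q_H - 4q_L = 0 gives the reaction function q_L = (96 - 2q_H)/4.
Helios substitutes q_L(q_H) into its own profit: π_H = q_H(118 - 2q_H - (96 - 2q_H)/2) - 22q_H = (70 - q_H)q_H - 22q_H.
The leader's first-order condition 48 - 2q_H = 0 yields q_H = 24.
Then q_L = (96 - 2·24)/4 = 12.
Total output Q = 36, so price P = 118 - 2·36 = 46.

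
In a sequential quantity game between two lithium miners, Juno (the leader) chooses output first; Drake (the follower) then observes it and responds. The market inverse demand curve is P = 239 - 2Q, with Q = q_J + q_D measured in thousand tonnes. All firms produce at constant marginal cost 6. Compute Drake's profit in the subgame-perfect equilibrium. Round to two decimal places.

1696.53

Solve by backward induction. Given q_J, the follower Drake maximises π_D = (239 - 2q_J - 2q_D)q_D - 6q_D.
∂π_D/∂q_D = 233 - 2q_J - 4q_D = 0 gives the reaction function q_D = (233 - 2q_J)/4.
The leader anticipates this reaction. Substituting into P = 239 - 2Q gives P = 245/2 - q_J, so π_J = (245/2 - q_J)q_J - 6q_J.
Leader FOC: 233/2 - 2q_J = 0, so q_J = 233/4.
Then q_D = (233 - 2·(233/4))/4 = 233/8.
Price P = 239 - 2·(699/8) = 257/4.
Drake's profit: (257/4 - 6)·(233/8) = 1696.5313.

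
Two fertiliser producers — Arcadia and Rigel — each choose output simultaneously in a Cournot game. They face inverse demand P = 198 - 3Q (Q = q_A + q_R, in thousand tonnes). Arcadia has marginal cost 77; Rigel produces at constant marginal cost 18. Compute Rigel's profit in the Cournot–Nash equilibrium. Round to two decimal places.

2115.59

Arcadia's profit: π_A = (198 - 3Q)q_A - (77q_A). Setting ∂π_A/∂q_A = 0: 121 - 6q_A - 3(q_R) = 0.
Rigel's first-order condition: 180 - 6q_R - 3(q_A) = 0.
Rearranging gives the reaction functions q_A = (121 - 3q_R)/6 and q_R = (180 - 3q_A)/6.
Solving the pair: q_A = 62/9, q_R = 239/9.
Price P = 198 - 3·(301/9) = 293/3.
Rigel's profit: (293/3 - 18)·(239/9) = 2115.5926.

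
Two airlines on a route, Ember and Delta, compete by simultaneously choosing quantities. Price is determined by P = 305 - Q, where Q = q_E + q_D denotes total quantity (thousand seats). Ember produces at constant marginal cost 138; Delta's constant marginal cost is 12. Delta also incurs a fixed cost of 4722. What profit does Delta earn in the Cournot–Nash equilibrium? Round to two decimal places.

Ember's profit: π_E = (305 - Q)q_E - (138q_E). Setting ∂π_E/∂q_E = 0: 167 - 2q_E - (q_D) = 0.
Delta's profit: π_D = (305 - Q)q_D - (12q_D). Setting ∂π_D/∂q_D = 0: 293 - 2q_D - (q_E) = 0.
So q_E = (167 - q_D)/2 and q_D = (293 - q_E)/2.
Solving the pair: q_E = 41/3, q_D = 419/3.
Price P = 305 - 460/3 = 455/3.
Delta's profit: (455/3 - 12)·(419/3) - 4722 = 14784.7778.

14784.78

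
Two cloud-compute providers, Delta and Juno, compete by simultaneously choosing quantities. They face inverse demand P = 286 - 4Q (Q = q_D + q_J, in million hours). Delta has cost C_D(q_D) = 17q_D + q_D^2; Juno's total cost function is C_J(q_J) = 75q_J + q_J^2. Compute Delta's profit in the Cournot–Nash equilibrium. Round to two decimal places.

Delta's profit: π_D = (286 - 4Q)q_D - (17q_D + q_D²). Setting ∂π_D/∂q_D = 0: 269 - 10q_D - 4(q_J) = 0.
Juno's first-order condition: 211 - 10q_J - 4(q_D) = 0.
Best responses: q_D = (269 - 4q_J)/10, q_J = (211 - 4q_D)/10.
Substituting one into the other gives q_D = 923/42 and q_J = 517/42.
Price P = 286 - 4·(240/7) = 1042/7.
Delta's profit: (1042/7)·(923/42) - 17·(923/42) - (923/42)² = 2414.7647.

2414.76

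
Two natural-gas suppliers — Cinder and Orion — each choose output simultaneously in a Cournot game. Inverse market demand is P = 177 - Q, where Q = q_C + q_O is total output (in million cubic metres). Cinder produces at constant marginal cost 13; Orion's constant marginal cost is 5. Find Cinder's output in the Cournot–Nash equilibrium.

Cinder's profit: π_C = (177 - Q)q_C - (13q_C). Setting ∂π_C/∂q_C = 0: 164 - 2q_C - (q_O) = 0.
Orion's profit: π_O = (177 - Q)q_O - (5q_O). Setting ∂π_O/∂q_O = 0: 172 - 2q_O - (q_C) = 0.
So q_C = (164 - q_O)/2 and q_O = (172 - q_C)/2.
Solving the pair: q_C = 52, q_O = 60.

52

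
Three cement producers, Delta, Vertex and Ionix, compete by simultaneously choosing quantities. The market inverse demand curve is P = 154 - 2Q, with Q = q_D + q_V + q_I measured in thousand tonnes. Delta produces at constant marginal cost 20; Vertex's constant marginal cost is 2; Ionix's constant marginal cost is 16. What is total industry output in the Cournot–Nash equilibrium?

Delta's profit: π_D = (154 - 2Q)q_D - (20q_D). Setting ∂π_D/∂q_D = 0: 134 - 4q_D - 2(q_V + q_I) = 0.
Vertex's profit: π_V = (154 - 2Q)q_V - (2q_V). Setting ∂π_V/∂q_V = 0: 152 - 4q_V - 2(q_D + q_I) = 0.
Ionix's first-order condition: 138 - 4q_I - 2(q_D + q_V) = 0.
Summing all 3 equations gives 424 − 8Q = 0, hence Q = 53.
Back-substituting: q_D = (134 − 106)/2 = 14, q_V = (152 − 106)/2 = 23, q_I = (138 − 106)/2 = 16.
Total output Q = 14 + 23 + 16 = 53.

53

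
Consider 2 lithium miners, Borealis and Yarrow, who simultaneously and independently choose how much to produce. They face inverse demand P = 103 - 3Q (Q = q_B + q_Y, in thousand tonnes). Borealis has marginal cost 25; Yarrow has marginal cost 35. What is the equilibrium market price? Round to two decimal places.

54.33

Borealis's profit: π_B = (103 - 3Q)q_B - (25q_B). Setting ∂π_B/∂q_B = 0: 78 - 6q_B - 3(q_Y) = 0.
Yarrow's profit: π_Y = (103 - 3Q)q_Y - (35q_Y). Setting ∂π_Y/∂q_Y = 0: 68 - 6q_Y - 3(q_B) = 0.
So q_B = (78 - 3q_Y)/6 and q_Y = (68 - 3q_B)/6.
Solving the pair: q_B = 88/9, q_Y = 58/9.
Total output Q = 146/9, so price P = 103 - 3·(146/9) = 163/3.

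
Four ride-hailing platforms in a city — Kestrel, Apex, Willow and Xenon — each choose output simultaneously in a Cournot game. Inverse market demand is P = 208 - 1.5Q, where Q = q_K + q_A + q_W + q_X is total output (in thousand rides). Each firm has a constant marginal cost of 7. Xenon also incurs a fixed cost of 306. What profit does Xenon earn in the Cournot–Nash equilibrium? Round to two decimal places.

771.36

A representative firm's profit is π_i = q_i(208 - 1.5Q) - 7q_i.
First-order condition (treating rivals' output as given): 201 - 3q_i - (3/2)·Σ_{j≠i} q_j = 0.
With identical firms every q_j equals q_i, so Σ_{j≠i} q_j = 3q_i and 201 = (15/2)q_i, giving q_i = 134/5.
Price P = 208 - (3/2)·(536/5) = 236/5.
Xenon's profit: (236/5 - 7)·(134/5) - 306 = 771.3600.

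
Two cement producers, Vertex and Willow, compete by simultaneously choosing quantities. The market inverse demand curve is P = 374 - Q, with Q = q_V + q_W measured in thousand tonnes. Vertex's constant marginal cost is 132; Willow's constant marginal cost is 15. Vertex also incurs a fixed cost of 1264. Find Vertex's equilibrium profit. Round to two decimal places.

Vertex's profit: π_V = (374 - Q)q_V - (132q_V). Setting ∂π_V/∂q_V = 0: 242 - 2q_V - (q_W) = 0.
Willow's first-order condition: 359 - 2q_W - (q_V) = 0.
So q_V = (242 - q_W)/2 and q_W = (359 - q_V)/2.
Solving the pair: q_V = 125/3, q_W = 476/3.
Price P = 374 - 601/3 = 521/3.
Vertex's profit: (521/3 - 132)·(125/3) - 1264 = 472.1111.

472.11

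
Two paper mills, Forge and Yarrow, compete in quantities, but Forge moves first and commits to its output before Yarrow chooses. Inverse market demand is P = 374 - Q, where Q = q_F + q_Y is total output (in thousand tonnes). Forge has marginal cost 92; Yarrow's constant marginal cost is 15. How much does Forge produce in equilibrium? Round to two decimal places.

Solve by backward induction. Given q_F, the follower Yarrow maximises π_Y = (374 - q_F - q_Y)q_Y - 15q_Y.
∂π_Y/∂q_Y = 359 - q_F - 2q_Y = 0 gives the reaction function q_Y = (359 - q_F)/2.
Forge substitutes q_Y(q_F) into its own profit: π_F = q_F(374 - q_F - (359 - q_F)/2) - 92q_F = (389/2 - (1/2)q_F)q_F - 92q_F.
Maximising: ∂π_F/∂q_F = 205/2 - q_F = 0, giving q_F = 205/2.
Then q_Y = (359 - 205/2)/2 = 513/4.

102.50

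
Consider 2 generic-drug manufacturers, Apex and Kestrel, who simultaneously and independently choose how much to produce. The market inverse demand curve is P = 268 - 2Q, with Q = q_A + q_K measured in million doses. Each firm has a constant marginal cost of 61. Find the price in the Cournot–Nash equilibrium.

130

Each firm earns π_i = (268 - 2Q)q_i - 61q_i.
Setting ∂π_i/∂q_i = 0 with rivals' quantities fixed: 207 - 4q_i - 2q_j = 0.
With identical firms every q_j equals q_i, so q_j = q_i and 207 = 6q_i, giving q_i = 69/2.
Total output Q = 69, so price P = 268 - 2·69 = 130.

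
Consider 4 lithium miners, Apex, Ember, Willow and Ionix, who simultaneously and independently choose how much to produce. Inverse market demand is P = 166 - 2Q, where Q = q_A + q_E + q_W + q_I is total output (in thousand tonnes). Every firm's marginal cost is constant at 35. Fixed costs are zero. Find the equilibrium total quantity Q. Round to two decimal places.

Each firm earns π_i = (166 - 2Q)q_i - 35q_i.
First-order condition (treating rivals' output as given): 131 - 4q_i - 2·Σ_{j≠i} q_j = 0.
With identical firms every q_j equals q_i, so Σ_{j≠i} q_j = 3q_i and 131 = 10q_i, giving q_i = 131/10.
Total output Q = 131/10 + 131/10 + 131/10 + 131/10 = 262/5.

52.40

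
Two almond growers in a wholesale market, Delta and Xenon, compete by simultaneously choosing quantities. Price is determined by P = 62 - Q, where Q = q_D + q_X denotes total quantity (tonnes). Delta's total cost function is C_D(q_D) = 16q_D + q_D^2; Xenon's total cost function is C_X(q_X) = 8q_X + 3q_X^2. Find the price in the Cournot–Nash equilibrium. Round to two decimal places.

46.39

Delta's profit: π_D = (62 - Q)q_D - (16q_D + q_D²). Setting ∂π_D/∂q_D = 0: 46 - 4q_D - (q_X) = 0.
Xenon's first-order condition: 54 - 8q_X - (q_D) = 0.
Rearranging gives the reaction functions q_D = (46 - q_X)/4 and q_X = (54 - q_D)/8.
Substituting one into the other gives q_D = 314/31 and q_X = 170/31.
Total output Q = 484/31, so price P = 62 - 484/31 = 1438/31.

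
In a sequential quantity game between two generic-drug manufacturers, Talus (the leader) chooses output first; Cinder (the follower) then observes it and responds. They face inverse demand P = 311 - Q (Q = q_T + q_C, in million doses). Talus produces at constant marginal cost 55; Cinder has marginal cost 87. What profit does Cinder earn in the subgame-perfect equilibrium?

The follower Cinder best-responds to any q_T: π_C = (311 - Q)q_C - 87q_C.
∂π_C/∂q_C = 224 - q_T - 2q_C = 0 gives the reaction function q_C = (224 - q_T)/2.
The leader anticipates this reaction. Substituting into P = 311 - Q gives P = 199 - (1/2)q_T, so π_T = (199 - (1/2)q_T)q_T - 55q_T.
Leader FOC: 144 - q_T = 0, so q_T = 144.
Then q_C = (224 - 144)/2 = 40.
Price P = 311 - 184 = 127.
Cinder's profit: (127 - 87)·40 = 1600.

1600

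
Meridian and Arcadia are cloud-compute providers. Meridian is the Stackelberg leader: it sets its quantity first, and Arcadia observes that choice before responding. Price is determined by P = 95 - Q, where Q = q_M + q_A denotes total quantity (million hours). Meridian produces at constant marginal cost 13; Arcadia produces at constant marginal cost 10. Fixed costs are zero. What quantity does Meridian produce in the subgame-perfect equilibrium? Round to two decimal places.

Solve by backward induction. Given q_M, the follower Arcadia maximises π_A = (95 - q_M - q_A)q_A - 10q_A.
Follower FOC: 85 - q_M - 2q_A = 0, so q_A(q_M) = (85 - q_M)/2.
Meridian substitutes q_A(q_M) into its own profit: π_M = q_M(95 - q_M - (85 - q_M)/2) - 13q_M = (105/2 - (1/2)q_M)q_M - 13q_M.
The leader's first-order condition 79/2 - q_M = 0 yields q_M = 79/2.
Then q_A = (85 - 79/2)/2 = 91/4.

39.50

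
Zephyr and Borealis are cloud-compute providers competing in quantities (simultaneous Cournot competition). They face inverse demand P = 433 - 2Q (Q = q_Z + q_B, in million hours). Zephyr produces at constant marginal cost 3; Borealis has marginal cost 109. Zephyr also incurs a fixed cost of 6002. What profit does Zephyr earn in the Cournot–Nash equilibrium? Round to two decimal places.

Zephyr's profit: π_Z = (433 - 2Q)q_Z - (3q_Z). Setting ∂π_Z/∂q_Z = 0: 430 - 4q_Z - 2(q_B) = 0.
Borealis's profit: π_B = (433 - 2Q)q_B - (109q_B). Setting ∂π_B/∂q_B = 0: 324 - 4q_B - 2(q_Z) = 0.
So q_Z = (430 - 2q_B)/4 and q_B = (324 - 2q_Z)/4.
Substituting one into the other gives q_Z = 268/3 and q_B = 109/3.
Price P = 433 - 2·(377/3) = 545/3.
Zephyr's profit: (545/3 - 3)·(268/3) - 6002 = 9958.8889.

9958.89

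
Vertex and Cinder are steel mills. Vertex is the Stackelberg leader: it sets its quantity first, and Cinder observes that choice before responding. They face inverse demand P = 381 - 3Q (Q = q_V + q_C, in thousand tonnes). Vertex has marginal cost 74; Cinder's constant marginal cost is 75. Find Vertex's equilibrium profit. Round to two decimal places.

3952.67

Solve by backward induction. Given q_V, the follower Cinder maximises π_C = (381 - 3q_V - 3q_C)q_C - 75q_C.
∂π_C/∂q_C = 306 - 3q_V - 6q_C = 0 gives the reaction function q_C = (306 - 3q_V)/6.
Vertex substitutes q_C(q_V) into its own profit: π_V = q_V(381 - 3q_V - (306 - 3q_V)/2) - 74q_V = (228 - (3/2)q_V)q_V - 74q_V.
Maximising: ∂π_V/∂q_V = 154 - 3q_V = 0, giving q_V = 154/3.
Then q_C = (306 - 3·(154/3))/6 = 76/3.
Price P = 381 - 3·(230/3) = 151.
Vertex's profit: (151 - 74)·(154/3) = 3952.6667.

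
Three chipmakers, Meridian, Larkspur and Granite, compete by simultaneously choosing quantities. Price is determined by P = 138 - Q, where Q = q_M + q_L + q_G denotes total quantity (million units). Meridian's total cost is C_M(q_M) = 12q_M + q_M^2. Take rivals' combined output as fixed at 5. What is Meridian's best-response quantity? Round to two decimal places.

30.25

With rivals' combined output fixed at 5, Meridian's profit is π_M = (138 - 5 - q_M)q_M - (12q_M + q_M²) = (133 - q_M)q_M - (12q_M + q_M²).
∂π_M/∂q_M = 121 - 4q_M = 0, so q_M = 121/4.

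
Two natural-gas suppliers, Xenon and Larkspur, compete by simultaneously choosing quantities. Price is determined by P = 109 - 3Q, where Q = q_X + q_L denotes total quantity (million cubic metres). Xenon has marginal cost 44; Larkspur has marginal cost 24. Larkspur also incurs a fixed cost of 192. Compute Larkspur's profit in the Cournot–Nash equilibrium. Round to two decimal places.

Xenon's profit: π_X = (109 - 3Q)q_X - (44q_X). Setting ∂π_X/∂q_X = 0: 65 - 6q_X - 3(q_L) = 0.
Larkspur's first-order condition: 85 - 6q_L - 3(q_X) = 0.
Best responses: q_X = (65 - 3q_L)/6, q_L = (85 - 3q_X)/6.
Substituting one into the other gives q_X = 5 and q_L = 35/3.
Price P = 109 - 3·(50/3) = 59.
Larkspur's profit: (59 - 24)·(35/3) - 192 = 649/3.

216.33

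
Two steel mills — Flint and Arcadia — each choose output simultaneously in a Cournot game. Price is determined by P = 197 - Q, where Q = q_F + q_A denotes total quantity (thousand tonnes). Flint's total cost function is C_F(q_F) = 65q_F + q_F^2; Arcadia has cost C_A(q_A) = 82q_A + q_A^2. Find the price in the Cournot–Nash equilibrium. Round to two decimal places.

Flint's profit: π_F = (197 - Q)q_F - (65q_F + q_F²). Setting ∂π_F/∂q_F = 0: 132 - 4q_F - (q_A) = 0.
Arcadia's first-order condition: 115 - 4q_A - (q_F) = 0.
So q_F = (132 - q_A)/4 and q_A = (115 - q_F)/4.
Substituting one into the other gives q_F = 413/15 and q_A = 328/15.
Total output Q = 247/5, so price P = 197 - 247/5 = 738/5.

147.60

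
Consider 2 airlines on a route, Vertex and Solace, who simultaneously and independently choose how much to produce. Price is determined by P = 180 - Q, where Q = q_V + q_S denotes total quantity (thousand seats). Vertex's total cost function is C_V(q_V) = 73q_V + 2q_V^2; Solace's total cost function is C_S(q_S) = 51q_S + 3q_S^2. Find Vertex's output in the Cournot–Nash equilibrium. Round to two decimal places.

Vertex's profit: π_V = (180 - Q)q_V - (73q_V + 2q_V²). Setting ∂π_V/∂q_V = 0: 107 - 6q_V - (q_S) = 0.
Solace's first-order condition: 129 - 8q_S - (q_V) = 0.
So q_V = (107 - q_S)/6 and q_S = (129 - q_V)/8.
Solving the pair: q_V = 727/47, q_S = 667/47.

15.47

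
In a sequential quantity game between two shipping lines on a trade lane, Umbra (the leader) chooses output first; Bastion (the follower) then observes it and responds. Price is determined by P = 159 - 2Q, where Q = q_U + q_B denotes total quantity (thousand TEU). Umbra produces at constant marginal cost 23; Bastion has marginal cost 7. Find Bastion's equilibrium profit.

1058

The follower Bastion best-responds to any q_U: π_B = (159 - 2Q)q_B - 7q_B.
∂π_B/∂q_B = 152 - 2q_U - 4q_B = 0 gives the reaction function q_B = (152 - 2q_U)/4.
Umbra substitutes q_B(q_U) into its own profit: π_U = q_U(159 - 2q_U - (152 - 2q_U)/2) - 23q_U = (83 - q_U)q_U - 23q_U.
Leader FOC: 60 - 2q_U = 0, so q_U = 30.
Then q_B = (152 - 2·30)/4 = 23.
Price P = 159 - 2·53 = 53.
Bastion's profit: (53 - 7)·23 = 1058.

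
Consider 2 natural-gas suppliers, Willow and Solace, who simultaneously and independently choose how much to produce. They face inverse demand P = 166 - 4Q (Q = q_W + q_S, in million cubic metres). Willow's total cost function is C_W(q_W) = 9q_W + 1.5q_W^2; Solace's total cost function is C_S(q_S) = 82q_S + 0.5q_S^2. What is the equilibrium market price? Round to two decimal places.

Willow's profit: π_W = (166 - 4Q)q_W - (9q_W + (3/2)q_W²). Setting ∂π_W/∂q_W = 0: 157 - 11q_W - 4(q_S) = 0.
Solace's first-order condition: 84 - 9q_S - 4(q_W) = 0.
So q_W = (157 - 4q_S)/11 and q_S = (84 - 4q_W)/9.
Solving the pair: q_W = 1077/83, q_S = 296/83.
Total output Q = 1373/83, so price P = 166 - 4·(1373/83) = 99.8313.

99.83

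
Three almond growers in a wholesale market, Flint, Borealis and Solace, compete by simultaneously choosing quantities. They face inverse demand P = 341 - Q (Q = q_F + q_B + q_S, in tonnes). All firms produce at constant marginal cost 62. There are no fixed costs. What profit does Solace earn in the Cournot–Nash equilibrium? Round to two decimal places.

A representative firm's profit is π_i = q_i(341 - Q) - 62q_i.
Setting ∂π_i/∂q_i = 0 with rivals' quantities fixed: 279 - 2q_i - Σ_{j≠i} q_j = 0.
By symmetry each firm produces the same amount; substituting Σ_{j≠i} q_j = 2q_i yields q_i = 279/4.
Price P = 341 - 837/4 = 527/4.
Solace's profit: (527/4 - 62)·(279/4) = 4865.0625.

4865.06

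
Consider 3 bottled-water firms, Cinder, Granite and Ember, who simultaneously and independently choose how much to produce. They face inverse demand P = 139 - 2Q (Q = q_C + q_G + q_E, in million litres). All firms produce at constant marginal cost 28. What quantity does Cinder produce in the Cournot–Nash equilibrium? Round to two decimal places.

A representative firm's profit is π_i = q_i(139 - 2Q) - 28q_i.
First-order condition (treating rivals' output as given): 111 - 4q_i - 2·Σ_{j≠i} q_j = 0.
With identical firms every q_j equals q_i, so Σ_{j≠i} q_j = 2q_i and 111 = 8q_i, giving q_i = 111/8.

13.88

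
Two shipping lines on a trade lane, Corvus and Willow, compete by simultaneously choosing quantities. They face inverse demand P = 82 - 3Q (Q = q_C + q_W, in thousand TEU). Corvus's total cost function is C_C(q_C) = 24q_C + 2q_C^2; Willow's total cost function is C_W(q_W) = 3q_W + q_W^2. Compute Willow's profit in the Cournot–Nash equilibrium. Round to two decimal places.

301.10

Corvus's profit: π_C = (82 - 3Q)q_C - (24q_C + 2q_C²). Setting ∂π_C/∂q_C = 0: 58 - 10q_C - 3(q_W) = 0.
Willow's first-order condition: 79 - 8q_W - 3(q_C) = 0.
Rearranging gives the reaction functions q_C = (58 - 3q_W)/10 and q_W = (79 - 3q_C)/8.
Substituting one into the other gives q_C = 227/71 and q_W = 616/71.
Price P = 82 - 3·(843/71) = 46.3803.
Willow's profit: 46.3803·(616/71) - 3·(616/71) - (616/71)² = 301.0958.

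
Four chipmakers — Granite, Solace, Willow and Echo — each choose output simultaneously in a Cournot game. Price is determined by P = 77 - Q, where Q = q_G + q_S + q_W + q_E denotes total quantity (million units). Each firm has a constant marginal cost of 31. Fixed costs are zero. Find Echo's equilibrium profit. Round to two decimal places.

Each firm earns π_i = (77 - Q)q_i - 31q_i.
Setting ∂π_i/∂q_i = 0 with rivals' quantities fixed: 46 - 2q_i - Σ_{j≠i} q_j = 0.
With identical firms every q_j equals q_i, so Σ_{j≠i} q_j = 3q_i and 46 = 5q_i, giving q_i = 46/5.
Price P = 77 - 184/5 = 201/5.
Echo's profit: (201/5 - 31)·(46/5) = 84.6400.

84.64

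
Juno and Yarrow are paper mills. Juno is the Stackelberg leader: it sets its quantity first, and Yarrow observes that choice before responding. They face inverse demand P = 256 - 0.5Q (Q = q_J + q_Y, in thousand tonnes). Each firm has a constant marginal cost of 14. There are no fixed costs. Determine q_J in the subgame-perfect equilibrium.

242

Solve by backward induction. Given q_J, the follower Yarrow maximises π_Y = (256 - (1/2)q_J - (1/2)q_Y)q_Y - 14q_Y.
Follower FOC: 242 - (1/2)q_J - q_Y = 0, so q_Y(q_J) = (242 - (1/2)q_J).
The leader anticipates this reaction. Substituting into P = 256 - 0.5Q gives P = 135 - (1/4)q_J, so π_J = (135 - (1/4)q_J)q_J - 14q_J.
Leader FOC: 121 - (1/2)q_J = 0, so q_J = 242.
Then q_Y = (242 - (1/2)·242) = 121.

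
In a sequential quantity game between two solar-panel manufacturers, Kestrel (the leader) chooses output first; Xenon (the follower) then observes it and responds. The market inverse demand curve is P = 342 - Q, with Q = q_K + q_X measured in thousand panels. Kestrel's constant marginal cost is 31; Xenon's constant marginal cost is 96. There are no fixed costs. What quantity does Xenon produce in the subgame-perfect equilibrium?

29

Solve by backward induction. Given q_K, the follower Xenon maximises π_X = (342 - q_K - q_X)q_X - 96q_X.
∂π_X/∂q_X = 246 - q_K - 2q_X = 0 gives the reaction function q_X = (246 - q_K)/2.
Kestrel substitutes q_X(q_K) into its own profit: π_K = q_K(342 - q_K - (246 - q_K)/2) - 31q_K = (219 - (1/2)q_K)q_K - 31q_K.
The leader's first-order condition 188 - q_K = 0 yields q_K = 188.
Then q_X = (246 - 188)/2 = 29.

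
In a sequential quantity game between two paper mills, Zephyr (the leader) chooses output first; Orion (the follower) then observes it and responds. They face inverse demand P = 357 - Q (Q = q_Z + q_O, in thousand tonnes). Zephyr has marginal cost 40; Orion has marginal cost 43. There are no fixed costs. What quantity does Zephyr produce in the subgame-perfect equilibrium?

Solve by backward induction. Given q_Z, the follower Orion maximises π_O = (357 - q_Z - q_O)q_O - 43q_O.
Follower FOC: 314 - q_Z - 2q_O = 0, so q_O(q_Z) = (314 - q_Z)/2.
Zephyr substitutes q_O(q_Z) into its own profit: π_Z = q_Z(357 - q_Z - (314 - q_Z)/2) - 40q_Z = (200 - (1/2)q_Z)q_Z - 40q_Z.
Leader FOC: 160 - q_Z = 0, so q_Z = 160.
Then q_O = (314 - 160)/2 = 77.

160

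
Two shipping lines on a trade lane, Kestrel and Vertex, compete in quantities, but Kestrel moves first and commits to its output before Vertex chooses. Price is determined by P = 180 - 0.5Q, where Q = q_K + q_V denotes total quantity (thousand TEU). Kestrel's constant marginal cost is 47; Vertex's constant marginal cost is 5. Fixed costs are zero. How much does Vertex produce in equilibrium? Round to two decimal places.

129.50

The follower Vertex best-responds to any q_K: π_V = (180 - 0.5Q)q_V - 5q_V.
Follower FOC: 175 - (1/2)q_K - q_V = 0, so q_V(q_K) = (175 - (1/2)q_K).
The leader anticipates this reaction. Substituting into P = 180 - 0.5Q gives P = 185/2 - (1/4)q_K, so π_K = (185/2 - (1/4)q_K)q_K - 47q_K.
Maximising: ∂π_K/∂q_K = 91/2 - (1/2)q_K = 0, giving q_K = 91.
Then q_V = (175 - (1/2)·91) = 259/2.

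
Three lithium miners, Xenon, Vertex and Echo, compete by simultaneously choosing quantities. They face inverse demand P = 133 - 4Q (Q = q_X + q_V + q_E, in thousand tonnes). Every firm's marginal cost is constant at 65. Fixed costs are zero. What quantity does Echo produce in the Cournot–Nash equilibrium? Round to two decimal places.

A representative firm's profit is π_i = q_i(133 - 4Q) - 65q_i.
First-order condition (treating rivals' output as given): 68 - 8q_i - 4·Σ_{j≠i} q_j = 0.
By symmetry each firm produces the same amount; substituting Σ_{j≠i} q_j = 2q_i yields q_i = 68/16 = 17/4.

4.25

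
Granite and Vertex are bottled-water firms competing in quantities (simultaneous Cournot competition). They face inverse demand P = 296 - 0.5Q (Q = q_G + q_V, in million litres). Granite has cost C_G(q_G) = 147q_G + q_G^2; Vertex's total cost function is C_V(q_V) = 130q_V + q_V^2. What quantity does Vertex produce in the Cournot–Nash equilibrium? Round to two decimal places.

Granite's profit: π_G = (296 - 0.5Q)q_G - (147q_G + q_G²). Setting ∂π_G/∂q_G = 0: 149 - 3q_G - (1/2)(q_V) = 0.
Vertex's first-order condition: 166 - 3q_V - (1/2)(q_G) = 0.
Best responses: q_G = (149 - (1/2)q_V)/3, q_V = (166 - (1/2)q_G)/3.
Solving the pair: q_G = 208/5, q_V = 242/5.

48.40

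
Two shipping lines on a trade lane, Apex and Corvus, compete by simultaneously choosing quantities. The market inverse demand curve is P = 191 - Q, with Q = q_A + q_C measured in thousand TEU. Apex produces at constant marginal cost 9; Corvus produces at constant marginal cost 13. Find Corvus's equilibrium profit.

Apex's profit: π_A = (191 - Q)q_A - (9q_A). Setting ∂π_A/∂q_A = 0: 182 - 2q_A - (q_C) = 0.
Corvus's profit: π_C = (191 - Q)q_C - (13q_C). Setting ∂π_C/∂q_C = 0: 178 - 2q_C - (q_A) = 0.
Best responses: q_A = (182 - q_C)/2, q_C = (178 - q_A)/2.
Substituting one into the other gives q_A = 62 and q_C = 58.
Price P = 191 - 120 = 71.
Corvus's profit: (71 - 13)·58 = 3364.

3364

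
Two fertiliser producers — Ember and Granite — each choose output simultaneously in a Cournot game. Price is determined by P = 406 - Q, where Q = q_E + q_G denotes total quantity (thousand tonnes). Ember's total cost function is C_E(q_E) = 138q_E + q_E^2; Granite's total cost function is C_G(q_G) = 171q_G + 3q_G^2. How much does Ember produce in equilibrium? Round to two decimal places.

61.58

Ember's profit: π_E = (406 - Q)q_E - (138q_E + q_E²). Setting ∂π_E/∂q_E = 0: 268 - 4q_E - (q_G) = 0.
Granite's profit: π_G = (406 - Q)q_G - (171q_G + 3q_G²). Setting ∂π_G/∂q_G = 0: 235 - 8q_G - (q_E) = 0.
So q_E = (268 - q_G)/4 and q_G = (235 - q_E)/8.
Substituting one into the other gives q_E = 1909/31 and q_G = 672/31.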